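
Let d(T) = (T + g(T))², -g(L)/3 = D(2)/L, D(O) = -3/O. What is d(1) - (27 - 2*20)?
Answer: 173/4 ≈ 43.250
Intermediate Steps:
g(L) = 9/(2*L) (g(L) = -3*(-3/2)/L = -3*(-3*½)/L = -(-9)/(2*L) = 9/(2*L))
d(T) = (T + 9/(2*T))²
d(1) - (27 - 2*20) = (¼)*(9 + 2*1²)²/1² - (27 - 2*20) = (¼)*1*(9 + 2*1)² - (27 - 40) = (¼)*1*(9 + 2)² - 1*(-13) = (¼)*1*11² + 13 = (¼)*1*121 + 13 = 121/4 + 13 = 173/4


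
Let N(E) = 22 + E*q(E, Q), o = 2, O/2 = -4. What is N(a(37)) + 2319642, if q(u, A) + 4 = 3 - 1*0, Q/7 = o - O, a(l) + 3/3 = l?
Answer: 2319628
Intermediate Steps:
O = -8 (O = 2*(-4) = -8)
a(l) = -1 + l
Q = 70 (Q = 7*(2 - 1*(-8)) = 7*(2 + 8) = 7*10 = 70)
q(u, A) = -1 (q(u, A) = -4 + (3 - 1*0) = -4 + (3 + 0) = -4 + 3 = -1)
N(E) = 22 - E (N(E) = 22 + E*(-1) = 22 - E)
N(a(37)) + 2319642 = (22 - (-1 + 37)) + 2319642 = (22 - 1*36) + 2319642 = (22 - 36) + 2319642 = -14 + 2319642 = 2319628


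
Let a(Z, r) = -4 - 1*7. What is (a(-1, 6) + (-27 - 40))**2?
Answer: 6084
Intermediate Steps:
a(Z, r) = -11 (a(Z, r) = -4 - 7 = -11)
(a(-1, 6) + (-27 - 40))**2 = (-11 + (-27 - 40))**2 = (-11 - 67)**2 = (-78)**2 = 6084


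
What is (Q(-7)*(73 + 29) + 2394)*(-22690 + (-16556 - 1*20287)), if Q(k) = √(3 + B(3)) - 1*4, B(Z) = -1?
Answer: -118232538 - 6072366*√2 ≈ -1.2682e+8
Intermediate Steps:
Q(k) = -4 + √2 (Q(k) = √(3 - 1) - 1*4 = √2 - 4 = -4 + √2)
(Q(-7)*(73 + 29) + 2394)*(-22690 + (-16556 - 1*20287)) = ((-4 + √2)*(73 + 29) + 2394)*(-22690 + (-16556 - 1*20287)) = ((-4 + √2)*102 + 2394)*(-22690 + (-16556 - 20287)) = ((-408 + 102*√2) + 2394)*(-22690 - 36843) = (1986 + 102*√2)*(-59533) = -118232538 - 6072366*√2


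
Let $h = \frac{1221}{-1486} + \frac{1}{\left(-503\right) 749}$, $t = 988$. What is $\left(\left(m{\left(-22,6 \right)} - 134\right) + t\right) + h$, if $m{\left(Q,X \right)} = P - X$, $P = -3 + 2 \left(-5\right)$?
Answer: $\frac{467011435497}{559846042} \approx 834.18$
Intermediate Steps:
$P = -13$ ($P = -3 - 10 = -13$)
$m{\left(Q,X \right)} = -13 - X$
$h = - \frac{460009573}{559846042}$ ($h = 1221 \left(- \frac{1}{1486}\right) - \frac{1}{376747} = - \frac{1221}{1486} - \frac{1}{376747} = - \frac{460009573}{559846042} \approx -0.82167$)
$\left(\left(m{\left(-22,6 \right)} - 134\right) + t\right) + h = \left(\left(\left(-13 - 6\right) - 134\right) + 988\right) - \frac{460009573}{559846042} = \left(\left(-19 - 134\right) + 988\right) - \frac{460009573}{559846042} = \left(-153 + 988\right) - \frac{460009573}{559846042} = 835 - \frac{460009573}{559846042} = \frac{467011435497}{559846042}$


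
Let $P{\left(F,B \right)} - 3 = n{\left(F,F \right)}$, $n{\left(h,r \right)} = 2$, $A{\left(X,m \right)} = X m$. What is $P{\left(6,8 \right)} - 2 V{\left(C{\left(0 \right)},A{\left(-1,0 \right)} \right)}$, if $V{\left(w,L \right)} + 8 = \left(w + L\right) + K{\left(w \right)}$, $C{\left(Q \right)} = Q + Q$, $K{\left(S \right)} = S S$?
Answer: $21$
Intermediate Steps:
$K{\left(S \right)} = S^{2}$
$P{\left(F,B \right)} = 5$ ($P{\left(F,B \right)} = 3 + 2 = 5$)
$C{\left(Q \right)} = 2 Q$
$V{\left(w,L \right)} = -8 + L + w + w^{2}$ ($V{\left(w,L \right)} = -8 + \left(\left(w + L\right) + w^{2}\right) = -8 + \left(\left(L + w\right) + w^{2}\right) = -8 + \left(L + w + w^{2}\right) = -8 + L + w + w^{2}$)
$P{\left(6,8 \right)} - 2 V{\left(C{\left(0 \right)},A{\left(-1,0 \right)} \right)} = 5 - 2 \left(-8 - 0 + 2 \cdot 0 + \left(2 \cdot 0\right)^{2}\right) = 5 - 2 \left(-8 + 0 + 0 + 0^{2}\right) = 5 - 2 \left(-8 + 0 + 0 + 0\right) = 5 - -16 = 5 + 16 = 21$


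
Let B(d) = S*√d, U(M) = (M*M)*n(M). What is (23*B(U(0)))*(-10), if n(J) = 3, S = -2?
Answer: 0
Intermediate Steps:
U(M) = 3*M² (U(M) = (M*M)*3 = M²*3 = 3*M²)
B(d) = -2*√d
(23*B(U(0)))*(-10) = (23*(-2*√(3*0²)))*(-10) = (23*(-2*√(3*0)))*(-10) = (23*(-2*√0))*(-10) = (23*(-2*0))*(-10) = (23*0)*(-10) = 0*(-10) = 0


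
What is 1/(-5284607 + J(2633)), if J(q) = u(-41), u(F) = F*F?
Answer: -1/5282926 ≈ -1.8929e-7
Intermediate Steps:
u(F) = F²
J(q) = 1681 (J(q) = (-41)² = 1681)
1/(-5284607 + J(2633)) = 1/(-5284607 + 1681) = 1/(-5282926) = -1/5282926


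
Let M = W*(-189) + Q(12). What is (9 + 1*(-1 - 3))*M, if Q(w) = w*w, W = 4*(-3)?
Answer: 12060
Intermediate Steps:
W = -12
Q(w) = w**2
M = 2412 (M = -12*(-189) + 12**2 = 2268 + 144 = 2412)
(9 + 1*(-1 - 3))*M = (9 + 1*(-1 - 3))*2412 = (9 + 1*(-4))*2412 = (9 - 4)*2412 = 5*2412 = 12060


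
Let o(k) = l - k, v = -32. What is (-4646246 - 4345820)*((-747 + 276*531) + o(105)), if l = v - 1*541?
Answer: -1305027530646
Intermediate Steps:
l = -573 (l = -32 - 1*541 = -32 - 541 = -573)
o(k) = -573 - k
(-4646246 - 4345820)*((-747 + 276*531) + o(105)) = (-4646246 - 4345820)*((-747 + 276*531) + (-573 - 1*105)) = -8992066*((-747 + 146556) + (-573 - 105)) = -8992066*(145809 - 678) = -8992066*145131 = -1305027530646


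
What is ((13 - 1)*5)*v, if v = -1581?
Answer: -94860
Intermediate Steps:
((13 - 1)*5)*v = ((13 - 1)*5)*(-1581) = (12*5)*(-1581) = 60*(-1581) = -94860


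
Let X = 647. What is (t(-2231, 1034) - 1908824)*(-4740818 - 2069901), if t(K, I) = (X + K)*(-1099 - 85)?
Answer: 227260071592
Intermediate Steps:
t(K, I) = -766048 - 1184*K (t(K, I) = (647 + K)*(-1099 - 85) = (647 + K)*(-1184) = -766048 - 1184*K)
(t(-2231, 1034) - 1908824)*(-4740818 - 2069901) = ((-766048 - 1184*(-2231)) - 1908824)*(-4740818 - 2069901) = ((-766048 + 2641504) - 1908824)*(-6810719) = (1875456 - 1908824)*(-6810719) = -33368*(-6810719) = 227260071592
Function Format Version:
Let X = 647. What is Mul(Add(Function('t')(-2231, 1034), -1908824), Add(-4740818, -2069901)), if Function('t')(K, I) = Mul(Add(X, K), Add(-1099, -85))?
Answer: 227260071592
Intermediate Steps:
Function('t')(K, I) = Add(-766048, Mul(-1184, K)) (Function('t')(K, I) = Mul(Add(647, K), Add(-1099, -85)) = Mul(Add(647, K), -1184) = Add(-766048, Mul(-1184, K)))
Mul(Add(Function('t')(-2231, 1034), -1908824), Add(-4740818, -2069901)) = Mul(Add(Add(-766048, Mul(-1184, -2231)), -1908824), Add(-4740818, -2069901)) = Mul(Add(Add(-766048, 2641504), -1908824), -6810719) = Mul(Add(1875456, -1908824), -6810719) = Mul(-33368, -6810719) = 227260071592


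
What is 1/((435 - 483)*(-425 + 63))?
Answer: 1/17376 ≈ 5.7551e-5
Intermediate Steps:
1/((435 - 483)*(-425 + 63)) = 1/(-48*(-362)) = 1/17376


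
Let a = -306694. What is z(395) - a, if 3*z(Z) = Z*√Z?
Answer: 306694 + 395*√395/3 ≈ 3.0931e+5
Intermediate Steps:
z(Z) = Z^(3/2)/3 (z(Z) = (Z*√Z)/3 = Z^(3/2)/3)
z(395) - a = 395^(3/2)/3 - 1*(-306694) = (395*√395)/3 + 306694 = 395*√395/3 + 306694 = 306694 + 395*√395/3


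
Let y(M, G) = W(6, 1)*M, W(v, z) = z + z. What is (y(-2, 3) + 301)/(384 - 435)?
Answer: -99/17 ≈ -5.8235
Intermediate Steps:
W(v, z) = 2*z
y(M, G) = 2*M (y(M, G) = (2*1)*M = 2*M)
(y(-2, 3) + 301)/(384 - 435) = (2*(-2) + 301)/(384 - 435) = (-4 + 301)/(-51) = 297*(-1/51) = -99/17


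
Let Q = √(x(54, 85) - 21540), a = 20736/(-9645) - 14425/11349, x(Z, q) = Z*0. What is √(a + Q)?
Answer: √(-506037322178245 + 295845271798050*I*√5385)/12162345 ≈ 8.4671 + 8.6668*I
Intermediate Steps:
x(Z, q) = 0
a = -124820663/36487035 (a = 20736*(-1/9645) - 14425*1/11349 = -6912/3215 - 14425/11349 = -124820663/36487035 ≈ -3.4210)
Q = 2*I*√5385 (Q = √(0 - 21540) = √(-21540) = 2*I*√5385 ≈ 146.77*I)
√(a + Q) = √(-124820663/36487035 + 2*I*√5385)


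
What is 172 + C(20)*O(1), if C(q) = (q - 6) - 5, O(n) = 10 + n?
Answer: 271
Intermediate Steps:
C(q) = -11 + q (C(q) = (-6 + q) - 5 = -11 + q)
172 + C(20)*O(1) = 172 + (-11 + 20)*(10 + 1) = 172 + 9*11 = 172 + 99 = 271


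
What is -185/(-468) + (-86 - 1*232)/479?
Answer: -60209/224172 ≈ -0.26858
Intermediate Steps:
-185/(-468) + (-86 - 1*232)/479 = -185*(-1/468) + (-86 - 232)*(1/479) = 185/468 - 318*1/479 = 185/468 - 318/479 = -60209/224172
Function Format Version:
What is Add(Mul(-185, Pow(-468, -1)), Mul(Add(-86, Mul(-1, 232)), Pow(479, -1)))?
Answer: Rational(-60209, 224172) ≈ -0.26858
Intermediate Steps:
Add(Mul(-185, Pow(-468, -1)), Mul(Add(-86, Mul(-1, 232)), Pow(479, -1))) = Add(Mul(-185, Rational(-1, 468)), Mul(Add(-86, -232), Rational(1, 479))) = Add(Rational(185, 468), Mul(-318, Rational(1, 479))) = Add(Rational(185, 468), Rational(-318, 479)) = Rational(-60209, 224172)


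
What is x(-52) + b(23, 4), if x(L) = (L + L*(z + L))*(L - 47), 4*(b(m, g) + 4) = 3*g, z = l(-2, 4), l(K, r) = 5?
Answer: -236809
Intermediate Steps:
z = 5
b(m, g) = -4 + 3*g/4 (b(m, g) = -4 + (3*g)/4 = -4 + 3*g/4)
x(L) = (-47 + L)*(L + L*(5 + L)) (x(L) = (L + L*(5 + L))*(L - 47) = (L + L*(5 + L))*(-47 + L) = (-47 + L)*(L + L*(5 + L)))
x(-52) + b(23, 4) = -52*(-282 + (-52)² - 41*(-52)) + (-4 + (¾)*4) = -52*(-282 + 2704 + 2132) + (-4 + 3) = -52*4554 - 1 = -236808 - 1 = -236809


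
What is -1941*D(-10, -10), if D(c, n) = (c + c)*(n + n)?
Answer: -776400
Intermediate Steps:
D(c, n) = 4*c*n (D(c, n) = (2*c)*(2*n) = 4*c*n)
-1941*D(-10, -10) = -7764*(-10)*(-10) = -1941*400 = -776400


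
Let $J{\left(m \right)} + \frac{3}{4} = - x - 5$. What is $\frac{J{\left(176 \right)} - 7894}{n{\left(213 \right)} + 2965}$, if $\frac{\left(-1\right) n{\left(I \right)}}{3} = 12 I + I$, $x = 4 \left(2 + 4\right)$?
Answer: $\frac{31695}{21368} \approx 1.4833$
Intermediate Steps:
$x = 24$ ($x = 4 \cdot 6 = 24$)
$n{\left(I \right)} = - 39 I$ ($n{\left(I \right)} = - 3 \left(12 I + I\right) = - 3 \cdot 13 I = - 39 I$)
$J{\left(m \right)} = - \frac{119}{4}$ ($J{\left(m \right)} = - \frac{3}{4} - 29 = - \frac{119}{4}$)
$\frac{J{\left(176 \right)} - 7894}{n{\left(213 \right)} + 2965} = \frac{- \frac{119}{4} - 7894}{\left(-39\right) 213 + 2965} = - \frac{31695}{4 \left(-8307 + 2965\right)} = - \frac{31695}{4 \left(-5342\right)} = \left(- \frac{31695}{4}\right) \left(- \frac{1}{5342}\right) = \frac{31695}{21368}$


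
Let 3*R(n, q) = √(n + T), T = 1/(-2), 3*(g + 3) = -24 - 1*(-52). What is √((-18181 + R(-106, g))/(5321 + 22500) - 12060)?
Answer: √(-336061540370196 + 166926*I*√426)/166926 ≈ 5.6294e-7 + 109.82*I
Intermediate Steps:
g = 19/3 (g = -3 + (-24 - 1*(-52))/3 = -3 + (-24 + 52)/3 = -3 + (⅓)*28 = -3 + 28/3 = 19/3 ≈ 6.3333)
T = -½ ≈ -0.50000
R(n, q) = √(-½ + n)/3 (R(n, q) = √(n - ½)/3 = √(-½ + n)/3)
√((-18181 + R(-106, g))/(5321 + 22500) - 12060) = √((-18181 + √(-2 + 4*(-106))/6)/(5321 + 22500) - 12060) = √((-18181 + √(-2 - 424)/6)/27821 - 12060) = √((-18181 + √(-426)/6)*(1/27821) - 12060) = √((-18181 + (I*√426)/6)*(1/27821) - 12060) = √((-18181 + I*√426/6)*(1/27821) - 12060) = √((-18181/27821 + I*√426/166926) - 12060) = √(-335539441/27821 + I*√426/166926)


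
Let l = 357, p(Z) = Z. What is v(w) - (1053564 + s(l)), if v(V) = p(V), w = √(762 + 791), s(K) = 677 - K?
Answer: -1053884 + √1553 ≈ -1.0538e+6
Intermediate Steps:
w = √1553 ≈ 39.408
v(V) = V
v(w) - (1053564 + s(l)) = √1553 - (1053564 + (677 - 1*357)) = √1553 - (1053564 + (677 - 357)) = √1553 - (1053564 + 320) = √1553 - 1*1053884 = √1553 - 1053884 = -1053884 + √1553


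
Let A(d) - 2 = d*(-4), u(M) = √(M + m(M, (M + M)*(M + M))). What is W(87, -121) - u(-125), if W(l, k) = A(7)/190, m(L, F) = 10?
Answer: -13/95 - I*√115 ≈ -0.13684 - 10.724*I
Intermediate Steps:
u(M) = √(10 + M) (u(M) = √(M + 10) = √(10 + M))
A(d) = 2 - 4*d (A(d) = 2 + d*(-4) = 2 - 4*d)
W(l, k) = -13/95 (W(l, k) = (2 - 4*7)/190 = (2 - 28)*(1/190) = -26*1/190 = -13/95)
W(87, -121) - u(-125) = -13/95 - √(10 - 125) = -13/95 - √(-115) = -13/95 - I*√115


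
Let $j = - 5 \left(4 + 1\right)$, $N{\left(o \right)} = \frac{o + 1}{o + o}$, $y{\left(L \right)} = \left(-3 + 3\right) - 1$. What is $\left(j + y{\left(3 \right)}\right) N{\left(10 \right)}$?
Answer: $- \frac{143}{10} \approx -14.3$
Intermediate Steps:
$y{\left(L \right)} = -1$ ($y{\left(L \right)} = 0 - 1 = -1$)
$N{\left(o \right)} = \frac{1 + o}{2 o}$
$j = -25$ ($j = \left(-5\right) 5 = -25$)
$\left(j + y{\left(3 \right)}\right) N{\left(10 \right)} = \left(-25 - 1\right) \frac{1 + 10}{2 \cdot 10} = - 26 \cdot \frac{1}{2} \cdot \frac{1}{10} \cdot 11 = \left(-26\right) \frac{11}{20} = - \frac{143}{10}$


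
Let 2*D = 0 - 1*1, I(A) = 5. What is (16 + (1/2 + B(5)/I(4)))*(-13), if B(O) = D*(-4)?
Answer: -2197/10 ≈ -219.70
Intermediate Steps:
D = -½ (D = (0 - 1*1)/2 = (0 - 1)/2 = (½)*(-1) = -½ ≈ -0.50000)
B(O) = 2 (B(O) = -½*(-4) = 2)
(16 + (1/2 + B(5)/I(4)))*(-13) = (16 + (1/2 + 2/5))*(-13) = (16 + (1*(½) + 2*(⅕)))*(-13) = (16 + (½ + ⅖))*(-13) = (16 + 9/10)*(-13) = (169/10)*(-13) = -2197/10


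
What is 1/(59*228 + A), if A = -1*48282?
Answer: -1/34830 ≈ -2.8711e-5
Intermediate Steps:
A = -48282
1/(59*228 + A) = 1/(59*228 - 48282) = 1/(13452 - 48282) = 1/(-34830) = -1/34830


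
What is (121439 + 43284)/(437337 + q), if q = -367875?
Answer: 164723/69462 ≈ 2.3714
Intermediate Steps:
(121439 + 43284)/(437337 + q) = (121439 + 43284)/(437337 - 367875) = 164723/69462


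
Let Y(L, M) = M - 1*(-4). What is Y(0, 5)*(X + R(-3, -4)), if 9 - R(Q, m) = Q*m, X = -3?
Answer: -54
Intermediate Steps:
Y(L, M) = 4 + M (Y(L, M) = M + 4 = 4 + M)
R(Q, m) = 9 - Q*m
Y(0, 5)*(X + R(-3, -4)) = (4 + 5)*(-3 + (9 - 1*(-3)*(-4))) = 9*(-3 + (9 - 12)) = 9*(-3 - 3) = 9*(-6) = -54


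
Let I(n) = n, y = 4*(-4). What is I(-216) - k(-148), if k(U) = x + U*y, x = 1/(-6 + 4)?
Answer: -5167/2 ≈ -2583.5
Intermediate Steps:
x = -½ (x = 1/(-2) = -½ ≈ -0.50000)
y = -16
k(U) = -½ - 16*U (k(U) = -½ + U*(-16) = -½ - 16*U)
I(-216) - k(-148) = -216 - (-½ - 16*(-148)) = -216 - (-½ + 2368) = -216 - 1*4735/2 = -216 - 4735/2 = -5167/2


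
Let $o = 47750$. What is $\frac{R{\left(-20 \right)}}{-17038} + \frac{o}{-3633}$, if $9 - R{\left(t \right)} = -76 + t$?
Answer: $- \frac{116277995}{8842722} \approx -13.15$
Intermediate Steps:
$R{\left(t \right)} = 85 - t$ ($R{\left(t \right)} = 9 - \left(-76 + t\right) = 85 - t$)
$\frac{R{\left(-20 \right)}}{-17038} + \frac{o}{-3633} = \frac{85 - -20}{-17038} + \frac{47750}{-3633} = \left(85 + 20\right) \left(- \frac{1}{17038}\right) + 47750 \left(- \frac{1}{3633}\right) = 105 \left(- \frac{1}{17038}\right) - \frac{47750}{3633} = - \frac{15}{2434} - \frac{47750}{3633} = - \frac{116277995}{8842722}$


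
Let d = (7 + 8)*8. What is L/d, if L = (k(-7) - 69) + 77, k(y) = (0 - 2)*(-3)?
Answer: 7/60 ≈ 0.11667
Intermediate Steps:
k(y) = 6 (k(y) = -2*(-3) = 6)
d = 120 (d = 15*8 = 120)
L = 14 (L = (6 - 69) + 77 = -63 + 77 = 14)
L/d = 14/120 = 14*(1/120) = 7/60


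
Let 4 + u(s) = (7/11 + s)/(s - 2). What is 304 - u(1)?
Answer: 3406/11 ≈ 309.64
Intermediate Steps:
u(s) = -4 + (7/11 + s)/(-2 + s) (u(s) = -4 + (7/11 + s)/(s - 2) = -4 + (7*(1/11) + s)/(-2 + s) = -4 + (7/11 + s)/(-2 + s))
304 - u(1) = 304 - (95 - 33*1)/(11*(-2 + 1)) = 304 - (95 - 33)/(11*(-1)) = 304 - (-1)*62/11 = 304 - 1*(-62/11) = 304 + 62/11 = 3406/11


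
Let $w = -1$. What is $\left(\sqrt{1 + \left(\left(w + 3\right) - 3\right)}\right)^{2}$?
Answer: $0$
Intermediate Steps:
$\left(\sqrt{1 + \left(\left(w + 3\right) - 3\right)}\right)^{2} = \left(\sqrt{1 + \left(\left(-1 + 3\right) - 3\right)}\right)^{2} = \left(\sqrt{1 + \left(2 - 3\right)}\right)^{2} = \left(\sqrt{1 - 1}\right)^{2} = \left(\sqrt{0}\right)^{2} = 0^{2} = 0$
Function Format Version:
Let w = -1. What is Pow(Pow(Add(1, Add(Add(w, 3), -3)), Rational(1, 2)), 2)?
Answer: 0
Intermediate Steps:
Pow(Pow(Add(1, Add(Add(w, 3), -3)), Rational(1, 2)), 2) = Pow(Pow(Add(1, Add(Add(-1, 3), -3)), Rational(1, 2)), 2) = Pow(Pow(Add(1, Add(2, -3)), Rational(1, 2)), 2) = Pow(Pow(Add(1, -1), Rational(1, 2)), 2) = Pow(Pow(0, Rational(1, 2)), 2) = Pow(0, 2) = 0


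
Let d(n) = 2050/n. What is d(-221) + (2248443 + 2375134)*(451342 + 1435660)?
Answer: 1928158489197984/221 ≈ 8.7247e+12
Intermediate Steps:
d(-221) + (2248443 + 2375134)*(451342 + 1435660) = 2050/(-221) + (2248443 + 2375134)*(451342 + 1435660) = 2050*(-1/221) + 4623577*1887002 = -2050/221 + 8724699046154 = 1928158489197984/221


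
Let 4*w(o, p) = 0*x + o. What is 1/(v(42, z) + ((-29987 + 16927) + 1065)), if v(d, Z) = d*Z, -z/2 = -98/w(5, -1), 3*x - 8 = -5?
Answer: -5/27047 ≈ -0.00018486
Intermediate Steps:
x = 1 (x = 8/3 + (1/3)*(-5) = 8/3 - 5/3 = 1)
w(o, p) = o/4 (w(o, p) = (0*1 + o)/4 = (0 + o)/4 = o/4)
z = 784/5 (z = -(-196)/((1/4)*5) = -(-196)/5/4 = -(-196)*4/5 = -2*(-392/5) = 784/5 ≈ 156.80)
v(d, Z) = Z*d
1/(v(42, z) + ((-29987 + 16927) + 1065)) = 1/((784/5)*42 + ((-29987 + 16927) + 1065)) = 1/(32928/5 + (-13060 + 1065)) = 1/(32928/5 - 11995) = 1/(-27047/5) = -5/27047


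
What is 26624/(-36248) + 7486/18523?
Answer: -27725478/83927713 ≈ -0.33035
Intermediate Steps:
26624/(-36248) + 7486/18523 = 26624*(-1/36248) + 7486*(1/18523) = -3328/4531 + 7486/18523 = -27725478/83927713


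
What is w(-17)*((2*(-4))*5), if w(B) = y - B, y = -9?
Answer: -320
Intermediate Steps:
w(B) = -9 - B
w(-17)*((2*(-4))*5) = (-9 - 1*(-17))*((2*(-4))*5) = (-9 + 17)*(-8*5) = 8*(-40) = -320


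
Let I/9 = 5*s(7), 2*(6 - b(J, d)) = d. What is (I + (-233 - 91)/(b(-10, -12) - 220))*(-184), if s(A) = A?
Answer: -757206/13 ≈ -58247.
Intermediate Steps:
b(J, d) = 6 - d/2
I = 315 (I = 9*(5*7) = 9*35 = 315)
(I + (-233 - 91)/(b(-10, -12) - 220))*(-184) = (315 + (-233 - 91)/((6 - ½*(-12)) - 220))*(-184) = (315 - 324/((6 + 6) - 220))*(-184) = (315 - 324/(12 - 220))*(-184) = (315 - 324/(-208))*(-184) = (315 - 324*(-1/208))*(-184) = (315 + 81/52)*(-184) = (16461/52)*(-184) = -757206/13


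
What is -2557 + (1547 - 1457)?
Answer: -2467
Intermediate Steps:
-2557 + (1547 - 1457) = -2557 + 90 = -2467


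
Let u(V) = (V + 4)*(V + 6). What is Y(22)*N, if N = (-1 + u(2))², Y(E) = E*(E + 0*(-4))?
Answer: 1069156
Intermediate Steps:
u(V) = (4 + V)*(6 + V)
Y(E) = E² (Y(E) = E*(E + 0) = E*E = E²)
N = 2209 (N = (-1 + (24 + 2² + 10*2))² = (-1 + (24 + 4 + 20))² = (-1 + 48)² = 47² = 2209)
Y(22)*N = 22²*2209 = 484*2209 = 1069156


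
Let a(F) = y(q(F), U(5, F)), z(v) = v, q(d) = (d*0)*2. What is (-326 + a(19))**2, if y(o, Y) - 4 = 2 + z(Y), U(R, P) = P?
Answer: 90601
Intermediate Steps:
q(d) = 0 (q(d) = 0*2 = 0)
y(o, Y) = 6 + Y (y(o, Y) = 4 + (2 + Y) = 6 + Y)
a(F) = 6 + F
(-326 + a(19))**2 = (-326 + (6 + 19))**2 = (-326 + 25)**2 = (-301)**2 = 90601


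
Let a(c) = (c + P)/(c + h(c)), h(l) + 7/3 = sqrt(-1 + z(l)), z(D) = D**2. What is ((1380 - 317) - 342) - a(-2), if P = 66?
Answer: 52439/71 + 288*sqrt(3)/71 ≈ 745.60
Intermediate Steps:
h(l) = -7/3 + sqrt(-1 + l**2)
a(c) = (66 + c)/(-7/3 + c + sqrt(-1 + c**2)) (a(c) = (c + 66)/(c + (-7/3 + sqrt(-1 + c**2))) = (66 + c)/(-7/3 + c + sqrt(-1 + c**2)))
((1380 - 317) - 342) - a(-2) = ((1380 - 317) - 342) - 3*(66 - 2)/(-7 + 3*(-2) + 3*sqrt(-1 + (-2)**2)) = (1063 - 342) - 3*64/(-7 - 6 + 3*sqrt(-1 + 4)) = 721 - 3*64/(-7 - 6 + 3*sqrt(3)) = 721 - 3*64/(-13 + 3*sqrt(3)) = 721 - 192/(-13 + 3*sqrt(3))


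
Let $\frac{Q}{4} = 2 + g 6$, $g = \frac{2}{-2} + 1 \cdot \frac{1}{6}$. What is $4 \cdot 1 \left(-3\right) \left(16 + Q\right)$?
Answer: $-48$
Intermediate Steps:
$g = - \frac{5}{6}$ ($g = 2 \left(- \frac{1}{2}\right) + 1 \cdot \frac{1}{6} = -1 + \frac{1}{6} = - \frac{5}{6} \approx -0.83333$)
$Q = -12$ ($Q = 4 \left(2 - 5\right) = 4 \left(-3\right) = -12$)
$4 \cdot 1 \left(-3\right) \left(16 + Q\right) = 4 \cdot 1 \left(-3\right) \left(16 - 12\right) = 4 \left(-3\right) 4 = \left(-12\right) 4 = -48$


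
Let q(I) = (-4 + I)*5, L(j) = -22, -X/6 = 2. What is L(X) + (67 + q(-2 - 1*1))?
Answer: 10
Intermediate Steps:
X = -12 (X = -6*2 = -12)
q(I) = -20 + 5*I
L(X) + (67 + q(-2 - 1*1)) = -22 + (67 + (-20 + 5*(-2 - 1*1))) = -22 + (67 + (-20 + 5*(-2 - 1))) = -22 + (67 + (-20 + 5*(-3))) = -22 + (67 + (-20 - 15)) = -22 + (67 - 35) = -22 + 32 = 10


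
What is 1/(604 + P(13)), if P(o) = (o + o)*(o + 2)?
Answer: 1/994 ≈ 0.0010060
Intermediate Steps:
P(o) = 2*o*(2 + o) (P(o) = (2*o)*(2 + o) = 2*o*(2 + o))
1/(604 + P(13)) = 1/(604 + 2*13*(2 + 13)) = 1/(604 + 2*13*15) = 1/(604 + 390) = 1/994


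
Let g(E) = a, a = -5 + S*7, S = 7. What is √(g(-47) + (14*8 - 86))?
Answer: √70 ≈ 8.3666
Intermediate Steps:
a = 44 (a = -5 + 7*7 = -5 + 49 = 44)
g(E) = 44
√(g(-47) + (14*8 - 86)) = √(44 + (14*8 - 86)) = √(44 + (112 - 86)) = √(44 + 26) = √70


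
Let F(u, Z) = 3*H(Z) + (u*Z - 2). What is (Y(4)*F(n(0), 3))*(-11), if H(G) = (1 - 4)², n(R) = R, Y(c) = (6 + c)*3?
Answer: -8250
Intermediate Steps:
Y(c) = 18 + 3*c
H(G) = 9 (H(G) = (-3)² = 9)
F(u, Z) = 25 + Z*u (F(u, Z) = 3*9 + (u*Z - 2) = 27 + (Z*u - 2) = 27 + (-2 + Z*u) = 25 + Z*u)
(Y(4)*F(n(0), 3))*(-11) = ((18 + 3*4)*(25 + 3*0))*(-11) = ((18 + 12)*(25 + 0))*(-11) = (30*25)*(-11) = 750*(-11) = -8250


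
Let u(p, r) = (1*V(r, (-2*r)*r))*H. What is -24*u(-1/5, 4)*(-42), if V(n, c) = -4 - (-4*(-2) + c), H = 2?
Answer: 40320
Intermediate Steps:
V(n, c) = -12 - c (V(n, c) = -4 - (8 + c) = -4 + (-8 - c) = -12 - c)
u(p, r) = -24 + 4*r² (u(p, r) = (1*(-12 - (-2*r)*r))*2 = (1*(-12 - (-2)*r²))*2 = (1*(-12 + 2*r²))*2 = (-12 + 2*r²)*2 = -24 + 4*r²)
-24*u(-1/5, 4)*(-42) = -24*(-24 + 4*4²)*(-42) = -24*(-24 + 4*16)*(-42) = -24*(-24 + 64)*(-42) = -24*40*(-42) = -960*(-42) = 40320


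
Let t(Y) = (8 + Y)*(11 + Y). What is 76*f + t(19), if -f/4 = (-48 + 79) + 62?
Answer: -27462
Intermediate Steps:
f = -372 (f = -4*((-48 + 79) + 62) = -4*(31 + 62) = -4*93 = -372)
76*f + t(19) = 76*(-372) + (88 + 19² + 19*19) = -28272 + (88 + 361 + 361) = -28272 + 810 = -27462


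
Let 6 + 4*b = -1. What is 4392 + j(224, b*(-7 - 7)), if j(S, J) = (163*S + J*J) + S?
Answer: 166913/4 ≈ 41728.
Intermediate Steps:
b = -7/4 (b = -3/2 + (¼)*(-1) = -3/2 - ¼ = -7/4 ≈ -1.7500)
j(S, J) = J² + 164*S (j(S, J) = (163*S + J²) + S = (J² + 163*S) + S = J² + 164*S)
4392 + j(224, b*(-7 - 7)) = 4392 + ((-7*(-7 - 7)/4)² + 164*224) = 4392 + ((-7/4*(-14))² + 36736) = 4392 + ((49/2)² + 36736) = 4392 + (2401/4 + 36736) = 4392 + 149345/4 = 166913/4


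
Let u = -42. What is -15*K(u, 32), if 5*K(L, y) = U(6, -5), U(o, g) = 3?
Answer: -9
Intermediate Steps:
K(L, y) = ⅗ (K(L, y) = (⅕)*3 = ⅗)
-15*K(u, 32) = -15*⅗ = -9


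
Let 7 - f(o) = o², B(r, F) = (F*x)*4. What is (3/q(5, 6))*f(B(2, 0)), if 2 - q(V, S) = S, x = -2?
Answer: -21/4 ≈ -5.2500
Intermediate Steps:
q(V, S) = 2 - S
B(r, F) = -8*F (B(r, F) = (F*(-2))*4 = -2*F*4 = -8*F)
f(o) = 7 - o²
(3/q(5, 6))*f(B(2, 0)) = (3/(2 - 1*6))*(7 - (-8*0)²) = (3/(2 - 6))*(7 - 1*0²) = (3/(-4))*(7 - 1*0) = (3*(-¼))*(7 + 0) = -¾*7 = -21/4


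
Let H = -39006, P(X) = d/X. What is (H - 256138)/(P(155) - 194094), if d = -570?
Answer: 2287366/1504257 ≈ 1.5206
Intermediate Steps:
P(X) = -570/X
(H - 256138)/(P(155) - 194094) = (-39006 - 256138)/(-570/155 - 194094) = -295144/(-570*1/155 - 194094) = -295144/(-114/31 - 194094) = -295144/(-6017028/31) = -295144*(-31/6017028) = 2287366/1504257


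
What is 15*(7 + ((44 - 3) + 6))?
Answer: 810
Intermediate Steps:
15*(7 + ((44 - 3) + 6)) = 15*(7 + (41 + 6)) = 15*(7 + 47) = 15*54 = 810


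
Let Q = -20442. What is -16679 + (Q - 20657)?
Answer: -57778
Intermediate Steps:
-16679 + (Q - 20657) = -16679 + (-20442 - 20657) = -16679 - 41099 = -57778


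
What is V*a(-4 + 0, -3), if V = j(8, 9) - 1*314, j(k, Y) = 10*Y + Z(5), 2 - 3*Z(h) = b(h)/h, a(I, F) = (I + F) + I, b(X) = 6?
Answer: 36916/15 ≈ 2461.1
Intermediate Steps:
a(I, F) = F + 2*I (a(I, F) = (F + I) + I = F + 2*I)
Z(h) = ⅔ - 2/h
j(k, Y) = 4/15 + 10*Y (j(k, Y) = 10*Y + (⅔ - 2/5) = 10*Y + (⅔ - 2*⅕) = 10*Y + (⅔ - ⅖) = 10*Y + 4/15 = 4/15 + 10*Y)
V = -3356/15 (V = (4/15 + 10*9) - 1*314 = (4/15 + 90) - 314 = 1354/15 - 314 = -3356/15 ≈ -223.73)
V*a(-4 + 0, -3) = -3356*(-3 + 2*(-4 + 0))/15 = -3356*(-3 + 2*(-4))/15 = -3356*(-3 - 8)/15 = -3356/15*(-11) = 36916/15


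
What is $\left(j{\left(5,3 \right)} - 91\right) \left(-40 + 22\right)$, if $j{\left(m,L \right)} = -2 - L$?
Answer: $1728$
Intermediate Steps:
$\left(j{\left(5,3 \right)} - 91\right) \left(-40 + 22\right) = \left(\left(-2 - 3\right) - 91\right) \left(-40 + 22\right) = \left(\left(-2 - 3\right) - 91\right) \left(-18\right) = \left(-5 - 91\right) \left(-18\right) = \left(-96\right) \left(-18\right) = 1728$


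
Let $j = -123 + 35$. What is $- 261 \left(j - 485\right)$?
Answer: $149553$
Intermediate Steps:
$j = -88$
$- 261 \left(j - 485\right) = - 261 \left(-88 - 485\right) = \left(-261\right) \left(-573\right) = 149553$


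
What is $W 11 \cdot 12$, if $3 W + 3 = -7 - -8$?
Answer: $-88$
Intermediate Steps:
$W = - \frac{2}{3}$ ($W = -1 + \frac{-7 - -8}{3} = -1 + \frac{-7 + 8}{3} = -1 + \frac{1}{3} \cdot 1 = -1 + \frac{1}{3} = - \frac{2}{3} \approx -0.66667$)
$W 11 \cdot 12 = \left(- \frac{2}{3}\right) 11 \cdot 12 = \left(- \frac{22}{3}\right) 12 = -88$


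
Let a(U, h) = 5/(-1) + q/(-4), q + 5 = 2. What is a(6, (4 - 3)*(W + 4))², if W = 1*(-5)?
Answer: 289/16 ≈ 18.063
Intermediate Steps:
q = -3 (q = -5 + 2 = -3)
W = -5
a(U, h) = -17/4 (a(U, h) = 5/(-1) - 3/(-4) = 5*(-1) - 3*(-¼) = -5 + ¾ = -17/4)
a(6, (4 - 3)*(W + 4))² = (-17/4)² = 289/16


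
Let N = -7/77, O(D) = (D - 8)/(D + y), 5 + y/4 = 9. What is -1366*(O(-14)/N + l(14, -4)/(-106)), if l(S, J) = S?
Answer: -8750596/53 ≈ -1.6511e+5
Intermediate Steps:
y = 16 (y = -20 + 4*9 = -20 + 36 = 16)
O(D) = (-8 + D)/(16 + D) (O(D) = (D - 8)/(D + 16) = (-8 + D)/(16 + D))
N = -1/11 (N = -7*1/77 = -1/11 ≈ -0.090909)
-1366*(O(-14)/N + l(14, -4)/(-106)) = -1366*(((-8 - 14)/(16 - 14))/(-1/11) + 14/(-106)) = -1366*((-22/2)*(-11) + 14*(-1/106)) = -1366*(((½)*(-22))*(-11) - 7/53) = -1366*(-11*(-11) - 7/53) = -1366*(121 - 7/53) = -1366*6406/53 = -8750596/53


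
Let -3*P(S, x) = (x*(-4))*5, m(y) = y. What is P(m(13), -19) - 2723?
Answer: -8549/3 ≈ -2849.7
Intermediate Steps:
P(S, x) = 20*x/3 (P(S, x) = -x*(-4)*5/3 = -(-4*x)*5/3 = -(-20)*x/3 = 20*x/3)
P(m(13), -19) - 2723 = (20/3)*(-19) - 2723 = -380/3 - 2723 = -8549/3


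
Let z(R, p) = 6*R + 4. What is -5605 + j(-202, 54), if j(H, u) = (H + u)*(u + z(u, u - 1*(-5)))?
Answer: -62141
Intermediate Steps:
z(R, p) = 4 + 6*R
j(H, u) = (4 + 7*u)*(H + u) (j(H, u) = (H + u)*(u + (4 + 6*u)) = (H + u)*(4 + 7*u) = (4 + 7*u)*(H + u))
-5605 + j(-202, 54) = -5605 + (4*(-202) + 4*54 + 7*54² + 7*(-202)*54) = -5605 + (-808 + 216 + 7*2916 - 76356) = -5605 + (-808 + 216 + 20412 - 76356) = -5605 - 56536 = -62141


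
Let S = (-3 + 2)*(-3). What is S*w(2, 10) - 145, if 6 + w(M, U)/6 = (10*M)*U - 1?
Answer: 3329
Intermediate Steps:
S = 3 (S = -1*(-3) = 3)
w(M, U) = -42 + 60*M*U (w(M, U) = -36 + 6*((10*M)*U - 1) = -36 + 6*(10*M*U - 1) = -36 + 6*(-1 + 10*M*U) = -36 + (-6 + 60*M*U) = -42 + 60*M*U)
S*w(2, 10) - 145 = 3*(-42 + 60*2*10) - 145 = 3*(-42 + 1200) - 145 = 3*1158 - 145 = 3474 - 145 = 3329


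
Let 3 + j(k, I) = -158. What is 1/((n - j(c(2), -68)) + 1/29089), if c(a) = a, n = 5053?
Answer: 29089/151670047 ≈ 0.00019179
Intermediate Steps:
j(k, I) = -161 (j(k, I) = -3 - 158 = -161)
1/((n - j(c(2), -68)) + 1/29089) = 1/((5053 - 1*(-161)) + 1/29089) = 1/((5053 + 161) + 1/29089) = 1/(5214 + 1/29089) = 1/(151670047/29089) = 29089/151670047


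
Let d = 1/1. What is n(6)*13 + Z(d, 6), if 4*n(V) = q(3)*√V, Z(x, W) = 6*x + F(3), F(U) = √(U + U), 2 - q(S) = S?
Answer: 6 - 9*√6/4 ≈ 0.48865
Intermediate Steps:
q(S) = 2 - S
d = 1
F(U) = √2*√U (F(U) = √(2*U) = √2*√U)
Z(x, W) = √6 + 6*x (Z(x, W) = 6*x + √2*√3 = 6*x + √6 = √6 + 6*x)
n(V) = -√V/4 (n(V) = ((2 - 1*3)*√V)/4 = ((2 - 3)*√V)/4 = (-√V)/4 = -√V/4)
n(6)*13 + Z(d, 6) = -√6/4*13 + (√6 + 6*1) = -13*√6/4 + (√6 + 6) = -13*√6/4 + (6 + √6) = 6 - 9*√6/4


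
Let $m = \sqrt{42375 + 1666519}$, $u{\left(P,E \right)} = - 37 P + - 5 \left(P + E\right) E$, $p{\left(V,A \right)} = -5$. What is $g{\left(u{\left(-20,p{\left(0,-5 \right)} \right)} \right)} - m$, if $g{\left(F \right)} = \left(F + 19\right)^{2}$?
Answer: $17956 - \sqrt{1708894} \approx 16649.0$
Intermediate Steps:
$u{\left(P,E \right)} = - 37 P + E \left(- 5 E - 5 P\right)$ ($u{\left(P,E \right)} = - 37 P + - 5 \left(E + P\right) E = - 37 P + \left(- 5 E - 5 P\right) E = - 37 P + E \left(- 5 E - 5 P\right)$)
$g{\left(F \right)} = \left(19 + F\right)^{2}$
$m = \sqrt{1708894} \approx 1307.2$
$g{\left(u{\left(-20,p{\left(0,-5 \right)} \right)} \right)} - m = \left(19 - \left(-740 + 125 + 500\right)\right)^{2} - \sqrt{1708894} = \left(19 - -115\right)^{2} - \sqrt{1708894} = \left(19 + 115\right)^{2} - \sqrt{1708894} = 134^{2} - \sqrt{1708894} = 17956 - \sqrt{1708894}$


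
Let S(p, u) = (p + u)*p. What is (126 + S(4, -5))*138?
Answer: 16836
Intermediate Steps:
S(p, u) = p*(p + u)
(126 + S(4, -5))*138 = (126 + 4*(4 - 5))*138 = (126 + 4*(-1))*138 = (126 - 4)*138 = 122*138 = 16836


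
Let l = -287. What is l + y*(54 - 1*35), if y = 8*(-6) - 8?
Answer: -1351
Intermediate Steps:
y = -56 (y = -48 - 8 = -56)
l + y*(54 - 1*35) = -287 - 56*(54 - 1*35) = -287 - 56*(54 - 35) = -287 - 56*19 = -287 - 1064 = -1351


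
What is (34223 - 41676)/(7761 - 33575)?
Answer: 7453/25814 ≈ 0.28872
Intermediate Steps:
(34223 - 41676)/(7761 - 33575) = -7453/(-25814) = -7453*(-1/25814) = 7453/25814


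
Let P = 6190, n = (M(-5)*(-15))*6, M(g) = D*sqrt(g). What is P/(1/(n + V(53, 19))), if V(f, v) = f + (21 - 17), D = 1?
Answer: 352830 - 557100*I*sqrt(5) ≈ 3.5283e+5 - 1.2457e+6*I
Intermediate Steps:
M(g) = sqrt(g) (M(g) = 1*sqrt(g) = sqrt(g))
V(f, v) = 4 + f (V(f, v) = f + 4 = 4 + f)
n = -90*I*sqrt(5) (n = (sqrt(-5)*(-15))*6 = ((I*sqrt(5))*(-15))*6 = -15*I*sqrt(5)*6 = -90*I*sqrt(5) ≈ -201.25*I)
P/(1/(n + V(53, 19))) = 6190/(1/(-90*I*sqrt(5) + (4 + 53))) = 6190/(1/(-90*I*sqrt(5) + 57)) = 6190/(1/(57 - 90*I*sqrt(5))) = 6190*(57 - 90*I*sqrt(5)) = 352830 - 557100*I*sqrt(5)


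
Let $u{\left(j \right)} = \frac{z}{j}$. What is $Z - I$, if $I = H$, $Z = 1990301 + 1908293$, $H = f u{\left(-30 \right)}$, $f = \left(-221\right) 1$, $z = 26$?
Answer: $\frac{58476037}{15} \approx 3.8984 \cdot 10^{6}$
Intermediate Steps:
$u{\left(j \right)} = \frac{26}{j}$
$f = -221$
$H = \frac{2873}{15}$ ($H = - 221 \frac{26}{-30} = - 221 \cdot 26 \left(- \frac{1}{30}\right) = \left(-221\right) \left(- \frac{13}{15}\right) = \frac{2873}{15} \approx 191.53$)
$Z = 3898594$
$I = \frac{2873}{15} \approx 191.53$
$Z - I = 3898594 - \frac{2873}{15} = \frac{58476037}{15}$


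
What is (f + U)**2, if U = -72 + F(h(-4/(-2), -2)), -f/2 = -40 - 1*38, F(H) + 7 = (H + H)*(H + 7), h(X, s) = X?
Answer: 12769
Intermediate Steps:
F(H) = -7 + 2*H*(7 + H) (F(H) = -7 + (H + H)*(H + 7) = -7 + (2*H)*(7 + H) = -7 + 2*H*(7 + H))
f = 156 (f = -2*(-40 - 1*38) = -2*(-40 - 38) = -2*(-78) = 156)
U = -43 (U = -72 + (-7 + 2*(-4/(-2))**2 + 14*(-4/(-2))) = -72 + (-7 + 2*(-4*(-1/2))**2 + 14*(-4*(-1/2))) = -72 + (-7 + 2*2**2 + 14*2) = -72 + (-7 + 2*4 + 28) = -72 + (-7 + 8 + 28) = -72 + 29 = -43)
(f + U)**2 = (156 - 43)**2 = 113**2 = 12769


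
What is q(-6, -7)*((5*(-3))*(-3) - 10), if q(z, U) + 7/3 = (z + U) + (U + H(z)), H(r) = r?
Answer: -2975/3 ≈ -991.67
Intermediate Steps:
q(z, U) = -7/3 + 2*U + 2*z (q(z, U) = -7/3 + ((z + U) + (U + z)) = -7/3 + ((U + z) + (U + z)) = -7/3 + (2*U + 2*z) = -7/3 + 2*U + 2*z)
q(-6, -7)*((5*(-3))*(-3) - 10) = (-7/3 + 2*(-7) + 2*(-6))*((5*(-3))*(-3) - 10) = (-7/3 - 14 - 12)*(-15*(-3) - 10) = -85*(45 - 10)/3 = -85/3*35 = -2975/3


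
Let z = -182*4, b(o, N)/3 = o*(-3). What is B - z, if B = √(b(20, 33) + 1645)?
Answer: 728 + √1465 ≈ 766.28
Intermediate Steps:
b(o, N) = -9*o (b(o, N) = 3*(o*(-3)) = 3*(-3*o) = -9*o)
B = √1465 (B = √(-9*20 + 1645) = √(-180 + 1645) = √1465 ≈ 38.275)
z = -728
B - z = √1465 - 1*(-728) = √1465 + 728 = 728 + √1465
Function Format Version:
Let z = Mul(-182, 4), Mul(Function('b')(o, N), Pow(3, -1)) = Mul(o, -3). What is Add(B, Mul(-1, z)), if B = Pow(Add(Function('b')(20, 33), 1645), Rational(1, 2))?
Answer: Add(728, Pow(1465, Rational(1, 2))) ≈ 766.28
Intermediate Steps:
Function('b')(o, N) = Mul(-9, o) (Function('b')(o, N) = Mul(3, Mul(o, -3)) = Mul(3, Mul(-3, o)) = Mul(-9, o))
B = Pow(1465, Rational(1, 2)) (B = Pow(Add(Mul(-9, 20), 1645), Rational(1, 2)) = Pow(Add(-180, 1645), Rational(1, 2)) = Pow(1465, Rational(1, 2)) ≈ 38.275)
z = -728
Add(B, Mul(-1, z)) = Add(Pow(1465, Rational(1, 2)), Mul(-1, -728)) = Add(Pow(1465, Rational(1, 2)), 728) = Add(728, Pow(1465, Rational(1, 2)))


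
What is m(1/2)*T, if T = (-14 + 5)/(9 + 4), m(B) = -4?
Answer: 36/13 ≈ 2.7692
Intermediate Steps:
T = -9/13 ≈ -0.69231
m(1/2)*T = -4*(-9/13) = 36/13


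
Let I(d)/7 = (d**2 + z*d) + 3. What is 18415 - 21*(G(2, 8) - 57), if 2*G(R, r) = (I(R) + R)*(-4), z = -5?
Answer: 18814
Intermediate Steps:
I(d) = 21 - 35*d + 7*d**2 (I(d) = 7*((d**2 - 5*d) + 3) = 7*(3 + d**2 - 5*d) = 21 - 35*d + 7*d**2)
G(R, r) = -42 - 14*R**2 + 68*R (G(R, r) = (((21 - 35*R + 7*R**2) + R)*(-4))/2 = ((21 - 34*R + 7*R**2)*(-4))/2 = (-84 - 28*R**2 + 136*R)/2 = -42 - 14*R**2 + 68*R)
18415 - 21*(G(2, 8) - 57) = 18415 - 21*((-42 - 14*2**2 + 68*2) - 57) = 18415 - 21*((-42 - 14*4 + 136) - 57) = 18415 - 21*((-42 - 56 + 136) - 57) = 18415 - 21*(38 - 57) = 18415 - 21*(-19) = 18415 + 399 = 18814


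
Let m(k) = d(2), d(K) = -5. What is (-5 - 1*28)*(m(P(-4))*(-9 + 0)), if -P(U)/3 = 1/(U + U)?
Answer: -1485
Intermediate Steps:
P(U) = -3/(2*U) (P(U) = -3/(U + U) = -3*1/(2*U) = -3/(2*U))
m(k) = -5
(-5 - 1*28)*(m(P(-4))*(-9 + 0)) = (-5 - 1*28)*(-5*(-9 + 0)) = (-5 - 28)*(-5*(-9)) = -33*45 = -1485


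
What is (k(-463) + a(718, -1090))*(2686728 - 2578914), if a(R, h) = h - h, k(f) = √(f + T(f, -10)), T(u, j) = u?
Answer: 107814*I*√926 ≈ 3.2808e+6*I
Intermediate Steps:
k(f) = √2*√f (k(f) = √(f + f) = √(2*f) = √2*√f)
a(R, h) = 0
(k(-463) + a(718, -1090))*(2686728 - 2578914) = (√2*√(-463) + 0)*(2686728 - 2578914) = (√2*(I*√463) + 0)*107814 = (I*√926 + 0)*107814 = (I*√926)*107814 = 107814*I*√926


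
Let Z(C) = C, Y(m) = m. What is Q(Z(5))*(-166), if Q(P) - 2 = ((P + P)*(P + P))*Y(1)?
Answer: -16932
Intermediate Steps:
Q(P) = 2 + 4*P**2 (Q(P) = 2 + ((P + P)*(P + P))*1 = 2 + ((2*P)*(2*P))*1 = 2 + (4*P**2)*1 = 2 + 4*P**2)
Q(Z(5))*(-166) = (2 + 4*5**2)*(-166) = (2 + 4*25)*(-166) = (2 + 100)*(-166) = 102*(-166) = -16932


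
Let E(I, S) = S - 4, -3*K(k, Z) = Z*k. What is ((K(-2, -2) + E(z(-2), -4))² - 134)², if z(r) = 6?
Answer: 178084/81 ≈ 2198.6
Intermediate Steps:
K(k, Z) = -Z*k/3
E(I, S) = -4 + S
((K(-2, -2) + E(z(-2), -4))² - 134)² = ((-⅓*(-2)*(-2) + (-4 - 4))² - 134)² = ((-4/3 - 8)² - 134)² = ((-28/3)² - 134)² = (784/9 - 134)² = (-422/9)² = 178084/81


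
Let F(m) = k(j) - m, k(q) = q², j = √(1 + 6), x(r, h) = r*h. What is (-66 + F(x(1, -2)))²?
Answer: 3249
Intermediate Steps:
x(r, h) = h*r
j = √7 ≈ 2.6458
F(m) = 7 - m (F(m) = (√7)² - m = 7 - m)
(-66 + F(x(1, -2)))² = (-66 + (7 - (-2)))² = (-66 + (7 - 1*(-2)))² = (-66 + (7 + 2))² = (-66 + 9)² = (-57)² = 3249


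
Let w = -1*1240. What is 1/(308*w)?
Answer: -1/381920 ≈ -2.6183e-6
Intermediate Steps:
w = -1240
1/(308*w) = 1/(308*(-1240)) = 1/(-381920) = -1/381920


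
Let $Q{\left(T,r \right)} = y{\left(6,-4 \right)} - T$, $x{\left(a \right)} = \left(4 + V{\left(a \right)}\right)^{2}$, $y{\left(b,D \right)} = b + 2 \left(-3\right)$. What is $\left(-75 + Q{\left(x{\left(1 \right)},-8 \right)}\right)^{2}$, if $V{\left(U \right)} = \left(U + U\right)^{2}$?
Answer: $19321$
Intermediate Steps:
$V{\left(U \right)} = 4 U^{2}$ ($V{\left(U \right)} = \left(2 U\right)^{2} = 4 U^{2}$)
$y{\left(b,D \right)} = -6 + b$ ($y{\left(b,D \right)} = b - 6 = -6 + b$)
$x{\left(a \right)} = \left(4 + 4 a^{2}\right)^{2}$
$Q{\left(T,r \right)} = - T$ ($Q{\left(T,r \right)} = \left(-6 + 6\right) - T = 0 - T = - T$)
$\left(-75 + Q{\left(x{\left(1 \right)},-8 \right)}\right)^{2} = \left(-75 - 16 \left(1 + 1^{2}\right)^{2}\right)^{2} = \left(-75 - 16 \left(1 + 1\right)^{2}\right)^{2} = \left(-75 - 16 \cdot 2^{2}\right)^{2} = \left(-75 - 16 \cdot 4\right)^{2} = \left(-75 - 64\right)^{2} = \left(-139\right)^{2} = 19321$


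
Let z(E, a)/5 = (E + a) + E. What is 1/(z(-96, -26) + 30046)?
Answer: 1/28956 ≈ 3.4535e-5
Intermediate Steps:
z(E, a) = 5*a + 10*E (z(E, a) = 5*((E + a) + E) = 5*(a + 2*E) = 5*a + 10*E)
1/(z(-96, -26) + 30046) = 1/((5*(-26) + 10*(-96)) + 30046) = 1/((-130 - 960) + 30046) = 1/(-1090 + 30046) = 1/28956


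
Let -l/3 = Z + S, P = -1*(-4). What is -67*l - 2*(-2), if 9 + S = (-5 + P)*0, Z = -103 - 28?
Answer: -28136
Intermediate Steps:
P = 4
Z = -131
S = -9 (S = -9 + (-5 + 4)*0 = -9 - 1*0 = -9 + 0 = -9)
l = 420 (l = -3*(-131 - 9) = -3*(-140) = 420)
-67*l - 2*(-2) = -67*420 - 2*(-2) = -28140 + 4 = -28136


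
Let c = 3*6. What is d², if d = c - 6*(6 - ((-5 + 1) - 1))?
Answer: 2304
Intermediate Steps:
c = 18
d = -48 (d = 18 - 6*(6 - ((-5 + 1) - 1)) = 18 - 6*(6 - (-4 - 1)) = 18 - 6*(6 - 1*(-5)) = 18 - 6*(6 + 5) = 18 - 6*11 = 18 - 66 = -48)
d² = (-48)² = 2304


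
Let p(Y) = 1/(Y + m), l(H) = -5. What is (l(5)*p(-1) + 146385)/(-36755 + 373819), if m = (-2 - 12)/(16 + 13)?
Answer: 1573675/3623438 ≈ 0.43430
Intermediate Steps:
m = -14/29 ≈ -0.48276
p(Y) = 1/(-14/29 + Y) (p(Y) = 1/(Y - 14/29) = 1/(-14/29 + Y))
(l(5)*p(-1) + 146385)/(-36755 + 373819) = (-145/(-14 + 29*(-1)) + 146385)/(-36755 + 373819) = (-145/(-14 - 29) + 146385)/337064 = (-145/(-43) + 146385)*(1/337064) = (-145*(-1)/43 + 146385)*(1/337064) = (-5*(-29/43) + 146385)*(1/337064) = (145/43 + 146385)*(1/337064) = (6294700/43)*(1/337064) = 1573675/3623438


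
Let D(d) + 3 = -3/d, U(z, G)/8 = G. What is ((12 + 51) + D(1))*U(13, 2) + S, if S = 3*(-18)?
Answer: 858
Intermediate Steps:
U(z, G) = 8*G
D(d) = -3 - 3/d
S = -54
((12 + 51) + D(1))*U(13, 2) + S = ((12 + 51) + (-3 - 3/1))*(8*2) - 54 = (63 + (-3 - 3*1))*16 - 54 = (63 + (-3 - 3))*16 - 54 = (63 - 6)*16 - 54 = 57*16 - 54 = 912 - 54 = 858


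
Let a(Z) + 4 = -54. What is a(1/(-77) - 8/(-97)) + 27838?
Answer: 27780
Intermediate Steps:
a(Z) = -58 (a(Z) = -4 - 54 = -58)
a(1/(-77) - 8/(-97)) + 27838 = -58 + 27838 = 27780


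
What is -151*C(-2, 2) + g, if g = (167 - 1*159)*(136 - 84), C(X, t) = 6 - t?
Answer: -188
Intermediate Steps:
g = 416 (g = (167 - 159)*52 = 8*52 = 416)
-151*C(-2, 2) + g = -151*(6 - 1*2) + 416 = -151*(6 - 2) + 416 = -151*4 + 416 = -604 + 416 = -188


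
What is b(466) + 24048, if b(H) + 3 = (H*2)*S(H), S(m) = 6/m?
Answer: 24057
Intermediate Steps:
b(H) = 9 (b(H) = -3 + (H*2)*(6/H) = -3 + (2*H)*(6/H) = -3 + 12 = 9)
b(466) + 24048 = 9 + 24048 = 24057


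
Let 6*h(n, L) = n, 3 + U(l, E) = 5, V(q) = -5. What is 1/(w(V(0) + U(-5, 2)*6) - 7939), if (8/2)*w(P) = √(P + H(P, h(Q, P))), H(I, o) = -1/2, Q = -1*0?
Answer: -254048/2016887059 - 4*√26/2016887059 ≈ -0.00012597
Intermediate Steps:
U(l, E) = 2 (U(l, E) = -3 + 5 = 2)
Q = 0
h(n, L) = n/6
H(I, o) = -½ (H(I, o) = -1*½ = -½)
w(P) = √(-½ + P)/4 (w(P) = √(P - ½)/4 = √(-½ + P)/4)
1/(w(V(0) + U(-5, 2)*6) - 7939) = 1/(√(-2 + 4*(-5 + 2*6))/8 - 7939) = 1/(√(-2 + 4*(-5 + 12))/8 - 7939) = 1/(√(-2 + 4*7)/8 - 7939) = 1/(√(-2 + 28)/8 - 7939) = 1/(√26/8 - 7939) = 1/(-7939 + √26/8)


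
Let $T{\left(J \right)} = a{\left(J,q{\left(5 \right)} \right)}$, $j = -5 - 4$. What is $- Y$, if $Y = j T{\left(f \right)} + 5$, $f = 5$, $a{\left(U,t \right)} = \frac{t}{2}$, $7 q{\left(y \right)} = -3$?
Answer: $- \frac{97}{14} \approx -6.9286$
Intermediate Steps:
$q{\left(y \right)} = - \frac{3}{7}$ ($q{\left(y \right)} = \frac{1}{7} \left(-3\right) = - \frac{3}{7}$)
$a{\left(U,t \right)} = \frac{t}{2}$ ($a{\left(U,t \right)} = t \frac{1}{2} = \frac{t}{2}$)
$j = -9$
$T{\left(J \right)} = - \frac{3}{14}$ ($T{\left(J \right)} = \frac{1}{2} \left(- \frac{3}{7}\right) = - \frac{3}{14}$)
$Y = \frac{97}{14}$ ($Y = \left(-9\right) \left(- \frac{3}{14}\right) + 5 = \frac{27}{14} + 5 = \frac{97}{14} \approx 6.9286$)
$- Y = \left(-1\right) \frac{97}{14} = - \frac{97}{14}$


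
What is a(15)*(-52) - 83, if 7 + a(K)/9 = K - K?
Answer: 3193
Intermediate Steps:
a(K) = -63 (a(K) = -63 + 9*(K - K) = -63 + 9*0 = -63 + 0 = -63)
a(15)*(-52) - 83 = -63*(-52) - 83 = 3276 - 83 = 3193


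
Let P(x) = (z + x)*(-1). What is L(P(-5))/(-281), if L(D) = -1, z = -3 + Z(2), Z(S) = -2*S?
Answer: 1/281 ≈ 0.0035587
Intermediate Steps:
z = -7 (z = -3 - 2*2 = -3 - 4 = -7)
P(x) = 7 - x (P(x) = (-7 + x)*(-1) = 7 - x)
L(P(-5))/(-281) = -1/(-281) = -1*(-1/281) = 1/281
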